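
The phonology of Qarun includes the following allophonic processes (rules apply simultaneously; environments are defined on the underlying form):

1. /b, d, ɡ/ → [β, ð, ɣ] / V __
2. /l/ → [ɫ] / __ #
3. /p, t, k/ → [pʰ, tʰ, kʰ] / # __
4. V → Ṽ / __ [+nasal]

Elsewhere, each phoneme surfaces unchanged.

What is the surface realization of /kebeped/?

/k/ meets the environment for rule 3 (word-initially) → [kʰ].
/e/ — between /k/ and /b/; rule 4 does not apply here → [e].
/b/ (between /e/ and /e/): immediately after a vowel, so rule 1 applies → [β].
/e/ — between /b/ and /p/; rule 4 does not apply here → [e].
/p/ (between /e/ and /e/) fails the environment for rule 3, so it stays [p].
/e/ — between /p/ and /d/; rule 4 does not apply here → [e].
/d/ — word-final, immediately after a vowel — surfaces as [ð] (rule 1).

[kʰeβepeð]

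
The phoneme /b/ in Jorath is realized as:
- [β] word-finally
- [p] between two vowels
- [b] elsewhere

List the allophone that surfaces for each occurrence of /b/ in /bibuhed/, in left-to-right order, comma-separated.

Occurrence 1 (position 1): no conditioning environment matches → elsewhere allophone [b].
Occurrence 2 (position 3): between two vowels → [p].

[b], [p]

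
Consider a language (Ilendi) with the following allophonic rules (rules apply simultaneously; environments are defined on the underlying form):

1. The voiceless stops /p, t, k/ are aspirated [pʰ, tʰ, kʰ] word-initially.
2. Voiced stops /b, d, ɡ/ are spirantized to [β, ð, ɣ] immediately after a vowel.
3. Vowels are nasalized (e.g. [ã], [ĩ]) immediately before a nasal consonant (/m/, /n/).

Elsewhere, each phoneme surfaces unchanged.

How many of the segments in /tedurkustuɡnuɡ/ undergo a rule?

Segments that undergo a rule: /t/ → [tʰ] (rule 1); /d/ → [ð] (rule 2); /ɡ/ → [ɣ] (rule 2); /ɡ/ → [ɣ] (rule 2).
All other segments surface unchanged.

4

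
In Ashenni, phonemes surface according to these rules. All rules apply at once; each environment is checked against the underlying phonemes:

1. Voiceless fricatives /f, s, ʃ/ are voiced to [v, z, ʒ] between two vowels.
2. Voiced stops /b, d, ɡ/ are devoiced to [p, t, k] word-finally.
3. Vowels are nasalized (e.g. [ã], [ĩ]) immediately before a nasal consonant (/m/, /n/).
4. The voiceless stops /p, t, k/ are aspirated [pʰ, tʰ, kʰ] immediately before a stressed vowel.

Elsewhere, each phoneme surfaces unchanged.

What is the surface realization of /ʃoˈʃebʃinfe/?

[ʃoˈʒebʃĩnfe]

/ʃ/ (word-initial) fails the environment for rule 1, so it stays [ʃ].
/o/ (between /ʃ/ and /ʃ/) fails the environment for rule 3, so it stays [o].
Rule 1 applies to /ʃ/ (between /o/ and /e/: between two vowels) → [ʒ].
/e/ (between /ʃ/ and /b/): rule 3 targets it, but not before a nasal consonant → unchanged [e].
/b/ (between /e/ and /ʃ/) is in the target of rule 2 but the environment (word-finally) is not met → [b].
/ʃ/ (between /b/ and /i/): rule 1 targets it, but not between two vowels → unchanged [ʃ].
/i/ meets the environment for rule 3 (before a nasal consonant) → [ĩ].
/f/ (between /n/ and /e/): rule 1 targets it, but not between two vowels → unchanged [f].
/e/ (word-final) fails the environment for rule 3, so it stays [e].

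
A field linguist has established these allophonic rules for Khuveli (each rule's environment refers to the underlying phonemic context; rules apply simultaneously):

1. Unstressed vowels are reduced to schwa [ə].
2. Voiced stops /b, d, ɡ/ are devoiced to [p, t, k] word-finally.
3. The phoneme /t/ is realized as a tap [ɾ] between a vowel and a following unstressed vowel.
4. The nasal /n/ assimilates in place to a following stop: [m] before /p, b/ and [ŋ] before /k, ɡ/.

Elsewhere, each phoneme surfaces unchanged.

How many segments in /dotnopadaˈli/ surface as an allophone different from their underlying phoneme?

Segments that undergo a rule: /o/ → [ə] (rule 1); /o/ → [ə] (rule 1); /a/ → [ə] (rule 1); /a/ → [ə] (rule 1).
All other segments surface unchanged.

4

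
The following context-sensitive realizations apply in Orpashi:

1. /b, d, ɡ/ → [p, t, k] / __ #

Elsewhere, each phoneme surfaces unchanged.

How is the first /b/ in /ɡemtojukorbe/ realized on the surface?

[b]

/b/ — between /r/ and /e/; rule 1 does not apply here → [b].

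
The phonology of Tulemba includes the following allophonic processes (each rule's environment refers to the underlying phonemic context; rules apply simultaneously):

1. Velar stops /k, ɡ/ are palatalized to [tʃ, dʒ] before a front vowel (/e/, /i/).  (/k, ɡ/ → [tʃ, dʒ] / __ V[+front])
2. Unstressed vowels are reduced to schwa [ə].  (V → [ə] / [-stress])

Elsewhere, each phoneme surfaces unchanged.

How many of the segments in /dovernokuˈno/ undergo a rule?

4

Segments that undergo a rule: /o/ → [ə] (rule 2); /e/ → [ə] (rule 2); /o/ → [ə] (rule 2); /u/ → [ə] (rule 2).
All other segments surface unchanged.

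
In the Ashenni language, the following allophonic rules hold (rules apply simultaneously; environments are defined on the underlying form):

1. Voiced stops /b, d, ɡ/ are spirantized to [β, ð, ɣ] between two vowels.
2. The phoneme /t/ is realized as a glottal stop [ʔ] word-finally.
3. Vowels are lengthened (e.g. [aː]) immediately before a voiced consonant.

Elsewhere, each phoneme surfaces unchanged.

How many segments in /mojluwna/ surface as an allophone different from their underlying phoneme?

2

Segments that undergo a rule: /o/ → [oː] (rule 3); /u/ → [uː] (rule 3).
All other segments surface unchanged.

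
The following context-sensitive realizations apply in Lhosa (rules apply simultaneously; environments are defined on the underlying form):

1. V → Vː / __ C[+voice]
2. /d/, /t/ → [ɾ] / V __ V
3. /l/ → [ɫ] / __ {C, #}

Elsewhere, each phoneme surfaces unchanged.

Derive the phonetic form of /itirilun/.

/i/ (word-initial): rule 1 targets it, but not before a voiced consonant → unchanged [i].
Rule 2 applies to /t/ (between /i/ and /i/: between two vowels) → [ɾ].
/i/ meets the environment for rule 1 (before a voiced consonant) → [iː].
/r/ stays [r].
/i/ — between /r/ and /l/, before a voiced consonant — surfaces as [iː] (rule 1).
/l/ (between /i/ and /u/) fails the environment for rule 3, so it stays [l].
/u/ — between /l/ and /n/, before a voiced consonant — surfaces as [uː] (rule 1).
/n/ — not in any rule's target class → [n].

[iɾiːriːluːn]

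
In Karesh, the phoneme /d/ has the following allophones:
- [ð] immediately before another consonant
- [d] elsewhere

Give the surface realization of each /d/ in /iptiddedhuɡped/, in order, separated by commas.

[ð], [d], [ð], [d]

Occurrence 1 (position 5): immediately before another consonant → [ð].
Occurrence 2 (position 6): no conditioning environment matches → elsewhere allophone [d].
Occurrence 3 (position 8): immediately before another consonant → [ð].
Occurrence 4 (position 14): no conditioning environment matches → elsewhere allophone [d].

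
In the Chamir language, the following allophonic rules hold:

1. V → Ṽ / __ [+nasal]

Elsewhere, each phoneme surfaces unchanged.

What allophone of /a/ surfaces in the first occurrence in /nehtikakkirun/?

[a]

/a/ (between /k/ and /k/) fails the environment for rule 1, so it stays [a].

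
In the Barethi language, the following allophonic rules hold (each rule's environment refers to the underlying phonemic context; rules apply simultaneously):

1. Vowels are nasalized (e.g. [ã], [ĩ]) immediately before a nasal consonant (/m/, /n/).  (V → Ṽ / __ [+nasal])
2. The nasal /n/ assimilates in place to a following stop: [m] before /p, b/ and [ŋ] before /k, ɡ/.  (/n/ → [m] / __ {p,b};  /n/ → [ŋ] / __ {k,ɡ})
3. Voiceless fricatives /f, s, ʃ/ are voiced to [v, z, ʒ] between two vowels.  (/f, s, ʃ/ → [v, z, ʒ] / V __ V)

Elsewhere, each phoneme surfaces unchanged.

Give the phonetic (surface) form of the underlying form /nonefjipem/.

/n/ (word-initial) is in the target of rule 2 but the environment (before a labial or velar stop) is not met → [n].
/o/ (between /n/ and /n/): before a nasal consonant, so rule 1 applies → [õ].
/n/ (between /o/ and /e/): rule 2 targets it, but not before a labial or velar stop → unchanged [n].
/e/ (between /n/ and /f/) fails the environment for rule 1, so it stays [e].
/f/ — between /e/ and /j/; rule 3 does not apply here → [f].
/j/ — not in any rule's target class → [j].
/i/ (between /j/ and /p/): rule 1 targets it, but not before a nasal consonant → unchanged [i].
/p/ (between /i/ and /e/) is unaffected → [p].
/e/ (between /p/ and /m/) occurs before a nasal consonant → [ẽ] by rule 1.
/m/ — not in any rule's target class → [m].

[nõnefjipẽm]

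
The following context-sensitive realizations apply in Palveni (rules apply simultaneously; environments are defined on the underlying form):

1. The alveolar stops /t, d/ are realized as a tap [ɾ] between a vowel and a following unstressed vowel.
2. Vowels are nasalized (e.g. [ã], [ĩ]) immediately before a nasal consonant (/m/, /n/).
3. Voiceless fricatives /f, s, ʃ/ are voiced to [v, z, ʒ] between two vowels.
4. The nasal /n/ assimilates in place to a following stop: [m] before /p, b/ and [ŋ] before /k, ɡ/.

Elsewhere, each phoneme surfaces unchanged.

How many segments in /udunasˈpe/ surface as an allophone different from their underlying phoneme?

2

Segments that undergo a rule: /d/ → [ɾ] (rule 1); /u/ → [ũ] (rule 2).
All other segments surface unchanged.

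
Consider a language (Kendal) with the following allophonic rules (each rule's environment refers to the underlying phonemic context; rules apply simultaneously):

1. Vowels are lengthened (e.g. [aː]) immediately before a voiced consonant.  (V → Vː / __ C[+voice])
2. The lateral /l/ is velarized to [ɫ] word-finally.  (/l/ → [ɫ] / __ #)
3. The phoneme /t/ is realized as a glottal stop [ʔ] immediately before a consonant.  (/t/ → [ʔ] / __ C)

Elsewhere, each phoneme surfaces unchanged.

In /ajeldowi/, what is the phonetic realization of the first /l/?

/l/ (between /e/ and /d/): rule 2 targets it, but not word-finally → unchanged [l].

[l]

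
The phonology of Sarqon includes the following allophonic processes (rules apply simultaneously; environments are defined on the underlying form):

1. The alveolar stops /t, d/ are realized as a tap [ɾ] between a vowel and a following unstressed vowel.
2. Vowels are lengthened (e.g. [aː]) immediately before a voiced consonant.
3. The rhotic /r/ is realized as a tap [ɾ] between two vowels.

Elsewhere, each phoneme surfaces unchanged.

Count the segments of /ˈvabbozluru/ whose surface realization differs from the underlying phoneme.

4

Segments that undergo a rule: /a/ → [aː] (rule 2); /o/ → [oː] (rule 2); /u/ → [uː] (rule 2); /r/ → [ɾ] (rule 3).
All other segments surface unchanged.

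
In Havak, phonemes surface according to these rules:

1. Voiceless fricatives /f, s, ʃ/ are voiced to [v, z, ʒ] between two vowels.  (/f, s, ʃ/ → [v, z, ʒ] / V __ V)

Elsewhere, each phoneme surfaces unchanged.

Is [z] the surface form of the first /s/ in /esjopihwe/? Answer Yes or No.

No

/s/ — between /e/ and /j/; rule 1 does not apply here → [s].
The actual realization is [s], not [z].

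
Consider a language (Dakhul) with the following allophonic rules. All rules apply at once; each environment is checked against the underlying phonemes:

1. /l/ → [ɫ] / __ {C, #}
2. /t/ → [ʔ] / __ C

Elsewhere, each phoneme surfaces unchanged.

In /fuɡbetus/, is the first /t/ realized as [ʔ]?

/t/ — between /e/ and /u/; rule 2 does not apply here → [t].
The actual realization is [t], not [ʔ].

No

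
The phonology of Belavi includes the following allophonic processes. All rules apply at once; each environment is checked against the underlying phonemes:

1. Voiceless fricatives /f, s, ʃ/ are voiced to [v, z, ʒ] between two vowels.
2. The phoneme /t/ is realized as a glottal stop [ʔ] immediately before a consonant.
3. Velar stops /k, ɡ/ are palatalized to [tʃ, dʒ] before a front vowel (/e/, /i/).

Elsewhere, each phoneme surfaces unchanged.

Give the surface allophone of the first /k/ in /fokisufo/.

/k/ (between /o/ and /i/): before a front vowel, so rule 3 applies → [tʃ].

[tʃ]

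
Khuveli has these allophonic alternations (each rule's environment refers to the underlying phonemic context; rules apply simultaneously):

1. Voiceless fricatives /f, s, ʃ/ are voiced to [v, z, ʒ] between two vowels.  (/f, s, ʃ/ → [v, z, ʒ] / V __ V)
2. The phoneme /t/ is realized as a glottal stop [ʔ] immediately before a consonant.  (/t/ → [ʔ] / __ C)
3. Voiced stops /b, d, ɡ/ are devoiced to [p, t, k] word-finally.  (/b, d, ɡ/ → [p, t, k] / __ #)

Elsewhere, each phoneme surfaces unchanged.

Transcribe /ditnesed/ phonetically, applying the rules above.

[diʔnezet]

/d/ (word-initial) fails the environment for rule 3, so it stays [d].
/i/ stays [i].
/t/ (between /i/ and /n/) occurs immediately before a consonant → [ʔ] by rule 2.
/n/ — not in any rule's target class → [n].
/e/ — not in any rule's target class → [e].
Rule 1 applies to /s/ (between /e/ and /e/: between two vowels) → [z].
/e/ stays [e].
/d/ meets the environment for rule 3 (word-finally) → [t].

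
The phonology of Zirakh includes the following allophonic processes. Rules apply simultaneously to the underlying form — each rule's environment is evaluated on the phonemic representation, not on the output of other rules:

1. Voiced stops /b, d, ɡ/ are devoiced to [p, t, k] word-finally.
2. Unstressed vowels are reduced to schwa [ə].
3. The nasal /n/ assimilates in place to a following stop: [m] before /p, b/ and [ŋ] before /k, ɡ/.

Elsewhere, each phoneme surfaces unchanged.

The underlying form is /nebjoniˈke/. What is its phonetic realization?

/n/ (word-initial): rule 3 targets it, but not before a labial or velar stop → unchanged [n].
/e/ meets the environment for rule 2 (in an unstressed syllable) → [ə].
/b/ (between /e/ and /j/): rule 1 targets it, but not word-finally → unchanged [b].
/j/ — not in any rule's target class → [j].
/o/ — between /j/ and /n/, in an unstressed syllable — surfaces as [ə] (rule 2).
/n/ (between /o/ and /i/): rule 3 targets it, but not before a labial or velar stop → unchanged [n].
/i/ (between /n/ and /k/): in an unstressed syllable, so rule 2 applies → [ə].
/k/ — not in any rule's target class → [k].
/e/ (word-final) is in the target of rule 2 but the environment (in an unstressed syllable) is not met → [e].

[nəbjənəˈke]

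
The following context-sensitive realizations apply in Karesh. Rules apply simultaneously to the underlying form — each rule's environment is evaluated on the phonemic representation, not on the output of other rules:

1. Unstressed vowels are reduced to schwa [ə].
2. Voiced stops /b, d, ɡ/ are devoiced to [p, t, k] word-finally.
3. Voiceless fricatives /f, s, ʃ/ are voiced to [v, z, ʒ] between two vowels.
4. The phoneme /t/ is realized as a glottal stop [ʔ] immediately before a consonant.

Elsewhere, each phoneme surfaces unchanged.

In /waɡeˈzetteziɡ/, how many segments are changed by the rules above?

Segments that undergo a rule: /a/ → [ə] (rule 1); /e/ → [ə] (rule 1); /t/ → [ʔ] (rule 4); /e/ → [ə] (rule 1); /i/ → [ə] (rule 1); /ɡ/ → [k] (rule 2).
All other segments surface unchanged.

6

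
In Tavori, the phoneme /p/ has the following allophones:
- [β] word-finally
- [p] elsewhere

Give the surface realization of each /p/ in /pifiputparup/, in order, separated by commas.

[p], [p], [p], [β]

Occurrence 1 (position 1): no conditioning environment matches → elsewhere allophone [p].
Occurrence 2 (position 5): no conditioning environment matches → elsewhere allophone [p].
Occurrence 3 (position 8): no conditioning environment matches → elsewhere allophone [p].
Occurrence 4 (position 12): word-finally → [β].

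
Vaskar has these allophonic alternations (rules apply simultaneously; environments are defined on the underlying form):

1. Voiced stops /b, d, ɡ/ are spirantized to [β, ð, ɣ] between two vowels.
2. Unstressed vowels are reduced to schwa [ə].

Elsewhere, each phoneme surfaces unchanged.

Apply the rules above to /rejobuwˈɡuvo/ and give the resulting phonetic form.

[rəjəβəwˈɡuvə]

/r/ (word-initial) is unaffected → [r].
Rule 2 applies to /e/ (between /r/ and /j/: in an unstressed syllable) → [ə].
/j/ (between /e/ and /o/) is unaffected → [j].
/o/ (between /j/ and /b/) occurs in an unstressed syllable → [ə] by rule 2.
Rule 1 applies to /b/ (between /o/ and /u/: between two vowels) → [β].
/u/ (between /b/ and /w/) occurs in an unstressed syllable → [ə] by rule 2.
/w/ — not in any rule's target class → [w].
/ɡ/ — between /w/ and /u/; rule 1 does not apply here → [ɡ].
/u/ — between /ɡ/ and /v/; rule 2 does not apply here → [u].
/v/ (between /u/ and /o/) is unaffected → [v].
/o/ (word-final) occurs in an unstressed syllable → [ə] by rule 2.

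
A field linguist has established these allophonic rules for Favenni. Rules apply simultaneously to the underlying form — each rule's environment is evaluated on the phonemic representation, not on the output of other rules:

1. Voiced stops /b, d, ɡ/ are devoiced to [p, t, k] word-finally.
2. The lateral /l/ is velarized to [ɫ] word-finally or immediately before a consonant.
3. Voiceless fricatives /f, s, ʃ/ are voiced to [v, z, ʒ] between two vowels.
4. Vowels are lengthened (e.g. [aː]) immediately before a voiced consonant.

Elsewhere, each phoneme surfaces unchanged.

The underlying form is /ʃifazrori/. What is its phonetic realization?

[ʃivaːzroːri]

/ʃ/ — word-initial; rule 3 does not apply here → [ʃ].
/i/ (between /ʃ/ and /f/) is in the target of rule 4 but the environment (before a voiced consonant) is not met → [i].
/f/ — between /i/ and /a/, between two vowels — surfaces as [v] (rule 3).
/a/ — between /f/ and /z/, before a voiced consonant — surfaces as [aː] (rule 4).
/z/ (between /a/ and /r/) is unaffected → [z].
/r/ stays [r].
/o/ (between /r/ and /r/) occurs before a voiced consonant → [oː] by rule 4.
/r/ — not in any rule's target class → [r].
/i/ — word-final; rule 4 does not apply here → [i].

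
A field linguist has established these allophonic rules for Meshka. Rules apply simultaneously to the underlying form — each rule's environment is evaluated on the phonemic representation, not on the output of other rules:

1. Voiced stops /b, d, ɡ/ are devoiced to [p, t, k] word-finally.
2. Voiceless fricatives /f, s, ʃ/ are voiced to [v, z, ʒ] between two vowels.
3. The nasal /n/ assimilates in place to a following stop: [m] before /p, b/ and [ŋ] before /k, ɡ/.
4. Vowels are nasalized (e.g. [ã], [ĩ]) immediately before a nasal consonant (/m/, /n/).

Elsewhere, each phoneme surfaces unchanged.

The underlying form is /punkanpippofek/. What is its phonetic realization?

[pũŋkãmpippovek]

/p/ stays [p].
/u/ (between /p/ and /n/): before a nasal consonant, so rule 4 applies → [ũ].
/n/ (between /u/ and /k/): before a labial or velar stop, so rule 3 applies → [ŋ].
/k/ — not in any rule's target class → [k].
/a/ (between /k/ and /n/): before a nasal consonant, so rule 4 applies → [ã].
/n/ (between /a/ and /p/) occurs before a labial or velar stop → [m] by rule 3.
/p/ (between /n/ and /i/): no rule targets it → [p].
/i/ (between /p/ and /p/) is in the target of rule 4 but the environment (before a nasal consonant) is not met → [i].
/p/ (between /i/ and /p/): no rule targets it → [p].
/p/ (between /p/ and /o/) is unaffected → [p].
/o/ (between /p/ and /f/) fails the environment for rule 4, so it stays [o].
Rule 2 applies to /f/ (between /o/ and /e/: between two vowels) → [v].
/e/ — between /f/ and /k/; rule 4 does not apply here → [e].
/k/ — not in any rule's target class → [k].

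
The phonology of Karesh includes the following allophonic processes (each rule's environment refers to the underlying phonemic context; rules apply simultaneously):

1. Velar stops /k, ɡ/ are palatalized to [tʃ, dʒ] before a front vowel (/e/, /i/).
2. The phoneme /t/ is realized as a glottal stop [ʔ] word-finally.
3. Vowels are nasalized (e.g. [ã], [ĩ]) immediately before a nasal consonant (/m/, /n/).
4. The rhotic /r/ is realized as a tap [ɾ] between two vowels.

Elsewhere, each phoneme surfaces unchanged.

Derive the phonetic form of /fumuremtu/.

[fũmuɾẽmtu]

/f/ stays [f].
/u/ — between /f/ and /m/, before a nasal consonant — surfaces as [ũ] (rule 3).
/m/ stays [m].
/u/ — between /m/ and /r/; rule 3 does not apply here → [u].
/r/ (between /u/ and /e/) occurs between two vowels → [ɾ] by rule 4.
/e/ (between /r/ and /m/): before a nasal consonant, so rule 3 applies → [ẽ].
/m/ — not in any rule's target class → [m].
/t/ (between /m/ and /u/) fails the environment for rule 2, so it stays [t].
/u/ (word-final) fails the environment for rule 3, so it stays [u].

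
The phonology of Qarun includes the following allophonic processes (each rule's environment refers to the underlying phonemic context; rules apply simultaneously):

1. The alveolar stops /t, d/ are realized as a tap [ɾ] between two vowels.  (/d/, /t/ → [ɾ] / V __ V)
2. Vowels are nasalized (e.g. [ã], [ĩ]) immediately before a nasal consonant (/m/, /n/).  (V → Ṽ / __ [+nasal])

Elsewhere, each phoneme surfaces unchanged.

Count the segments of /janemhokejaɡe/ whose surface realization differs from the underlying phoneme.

2

Segments that undergo a rule: /a/ → [ã] (rule 2); /e/ → [ẽ] (rule 2).
All other segments surface unchanged.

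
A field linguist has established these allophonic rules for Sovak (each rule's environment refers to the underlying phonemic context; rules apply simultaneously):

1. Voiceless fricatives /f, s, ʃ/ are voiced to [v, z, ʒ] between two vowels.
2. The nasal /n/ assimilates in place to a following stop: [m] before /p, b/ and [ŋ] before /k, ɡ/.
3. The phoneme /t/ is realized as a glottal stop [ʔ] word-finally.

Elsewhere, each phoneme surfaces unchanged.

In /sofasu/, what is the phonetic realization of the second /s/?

[z]

/s/ (between /a/ and /u/): between two vowels, so rule 1 applies → [z].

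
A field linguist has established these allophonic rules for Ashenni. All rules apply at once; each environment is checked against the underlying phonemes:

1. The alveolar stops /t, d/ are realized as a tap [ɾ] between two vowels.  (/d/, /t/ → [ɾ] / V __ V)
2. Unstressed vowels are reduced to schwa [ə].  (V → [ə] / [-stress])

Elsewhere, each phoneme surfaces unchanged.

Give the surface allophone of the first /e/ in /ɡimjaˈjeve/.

/e/ (between /j/ and /v/): rule 2 targets it, but not in an unstressed syllable → unchanged [e].

[e]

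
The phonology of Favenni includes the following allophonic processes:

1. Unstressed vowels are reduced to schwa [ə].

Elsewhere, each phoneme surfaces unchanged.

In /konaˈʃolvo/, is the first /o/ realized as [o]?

/o/ (between /k/ and /n/) occurs in an unstressed syllable → [ə] by rule 1.
The actual realization is [ə], not [o].

No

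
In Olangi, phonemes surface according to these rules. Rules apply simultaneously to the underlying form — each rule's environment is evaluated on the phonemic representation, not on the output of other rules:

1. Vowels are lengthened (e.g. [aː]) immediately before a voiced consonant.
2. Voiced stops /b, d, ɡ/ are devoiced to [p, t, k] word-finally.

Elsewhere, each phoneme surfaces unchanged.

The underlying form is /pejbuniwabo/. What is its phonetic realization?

/p/ (word-initial) is unaffected → [p].
/e/ — between /p/ and /j/, before a voiced consonant — surfaces as [eː] (rule 1).
/j/ (between /e/ and /b/): no rule targets it → [j].
/b/ — between /j/ and /u/; rule 2 does not apply here → [b].
/u/ (between /b/ and /n/) occurs before a voiced consonant → [uː] by rule 1.
/n/ stays [n].
/i/ meets the environment for rule 1 (before a voiced consonant) → [iː].
/w/ — not in any rule's target class → [w].
/a/ — between /w/ and /b/, before a voiced consonant — surfaces as [aː] (rule 1).
/b/ (between /a/ and /o/) is in the target of rule 2 but the environment (word-finally) is not met → [b].
/o/ — word-final; rule 1 does not apply here → [o].

[peːjbuːniːwaːbo]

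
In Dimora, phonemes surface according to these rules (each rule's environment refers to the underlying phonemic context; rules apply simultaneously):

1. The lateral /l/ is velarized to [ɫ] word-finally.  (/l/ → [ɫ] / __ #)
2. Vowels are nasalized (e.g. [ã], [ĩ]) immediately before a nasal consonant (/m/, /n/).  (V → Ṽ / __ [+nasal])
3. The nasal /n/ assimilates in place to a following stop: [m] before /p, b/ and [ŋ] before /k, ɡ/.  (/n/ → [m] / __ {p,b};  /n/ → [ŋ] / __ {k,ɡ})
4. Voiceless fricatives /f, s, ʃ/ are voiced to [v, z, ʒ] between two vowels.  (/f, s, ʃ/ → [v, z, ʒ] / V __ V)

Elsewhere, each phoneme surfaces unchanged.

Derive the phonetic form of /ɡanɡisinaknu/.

/a/ (between /ɡ/ and /n/): before a nasal consonant, so rule 2 applies → [ã].
/n/ — between /a/ and /ɡ/, before a labial or velar stop — surfaces as [ŋ] (rule 3).
/i/ (between /ɡ/ and /s/) fails the environment for rule 2, so it stays [i].
/s/ meets the environment for rule 4 (between two vowels) → [z].
/i/ meets the environment for rule 2 (before a nasal consonant) → [ĩ].
/n/ (between /i/ and /a/): rule 3 targets it, but not before a labial or velar stop → unchanged [n].
/a/ (between /n/ and /k/) fails the environment for rule 2, so it stays [a].
/n/ (between /k/ and /u/) is in the target of rule 3 but the environment (before a labial or velar stop) is not met → [n].
/u/ (word-final) is in the target of rule 2 but the environment (before a nasal consonant) is not met → [u].

[ɡãŋɡizĩnaknu]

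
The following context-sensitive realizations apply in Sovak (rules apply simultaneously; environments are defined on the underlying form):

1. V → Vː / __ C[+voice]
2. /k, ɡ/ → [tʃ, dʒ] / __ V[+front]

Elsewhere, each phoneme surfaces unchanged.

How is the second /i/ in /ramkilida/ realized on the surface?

/i/ (between /l/ and /d/) occurs before a voiced consonant → [iː] by rule 1.

[iː]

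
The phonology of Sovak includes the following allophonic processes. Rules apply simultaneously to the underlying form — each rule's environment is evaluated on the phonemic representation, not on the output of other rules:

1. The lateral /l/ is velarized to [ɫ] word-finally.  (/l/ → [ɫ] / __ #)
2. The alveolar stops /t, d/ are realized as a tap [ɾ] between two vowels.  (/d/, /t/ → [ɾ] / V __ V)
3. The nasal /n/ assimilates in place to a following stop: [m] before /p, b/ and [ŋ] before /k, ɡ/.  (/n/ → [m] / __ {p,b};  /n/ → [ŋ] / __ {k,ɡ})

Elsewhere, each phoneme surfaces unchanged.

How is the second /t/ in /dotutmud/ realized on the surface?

/t/ (between /u/ and /m/) is in the target of rule 2 but the environment (between two vowels) is not met → [t].

[t]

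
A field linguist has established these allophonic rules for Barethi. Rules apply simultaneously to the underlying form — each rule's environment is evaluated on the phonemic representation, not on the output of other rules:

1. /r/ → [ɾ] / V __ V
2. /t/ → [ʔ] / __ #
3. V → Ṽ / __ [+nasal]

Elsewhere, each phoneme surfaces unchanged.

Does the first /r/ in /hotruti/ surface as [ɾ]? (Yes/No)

No

/r/ (between /t/ and /u/) is in the target of rule 1 but the environment (between two vowels) is not met → [r].
The actual realization is [r], not [ɾ].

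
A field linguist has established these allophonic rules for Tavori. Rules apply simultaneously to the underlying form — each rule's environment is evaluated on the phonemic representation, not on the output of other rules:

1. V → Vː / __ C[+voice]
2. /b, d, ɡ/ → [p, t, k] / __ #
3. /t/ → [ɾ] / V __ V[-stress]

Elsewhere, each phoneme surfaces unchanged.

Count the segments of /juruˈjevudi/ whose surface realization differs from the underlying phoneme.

4

Segments that undergo a rule: /u/ → [uː] (rule 1); /u/ → [uː] (rule 1); /e/ → [eː] (rule 1); /u/ → [uː] (rule 1).
All other segments surface unchanged.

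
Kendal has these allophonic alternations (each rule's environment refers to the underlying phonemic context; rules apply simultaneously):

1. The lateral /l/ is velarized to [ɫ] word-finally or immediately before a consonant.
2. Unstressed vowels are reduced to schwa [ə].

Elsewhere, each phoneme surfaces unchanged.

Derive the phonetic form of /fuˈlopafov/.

[fəˈlopəfəv]

/f/ (word-initial) is unaffected → [f].
/u/ meets the environment for rule 2 (in an unstressed syllable) → [ə].
/l/ (between /u/ and /o/) is in the target of rule 1 but the environment (word-finally or immediately before a consonant) is not met → [l].
/o/ (between /l/ and /p/): rule 2 targets it, but not in an unstressed syllable → unchanged [o].
/p/ — not in any rule's target class → [p].
Rule 2 applies to /a/ (between /p/ and /f/: in an unstressed syllable) → [ə].
/f/ (between /a/ and /o/): no rule targets it → [f].
/o/ meets the environment for rule 2 (in an unstressed syllable) → [ə].
/v/ (word-final) is unaffected → [v].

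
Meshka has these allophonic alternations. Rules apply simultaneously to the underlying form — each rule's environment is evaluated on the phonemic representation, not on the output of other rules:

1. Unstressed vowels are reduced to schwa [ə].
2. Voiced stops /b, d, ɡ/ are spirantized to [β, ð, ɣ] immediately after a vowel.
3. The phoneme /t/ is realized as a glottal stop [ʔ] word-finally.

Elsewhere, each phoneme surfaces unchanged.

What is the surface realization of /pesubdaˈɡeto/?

/p/ (word-initial): no rule targets it → [p].
/e/ (between /p/ and /s/): in an unstressed syllable, so rule 1 applies → [ə].
/s/ stays [s].
/u/ — between /s/ and /b/, in an unstressed syllable — surfaces as [ə] (rule 1).
/b/ meets the environment for rule 2 (immediately after a vowel) → [β].
/d/ (between /b/ and /a/): rule 2 targets it, but not immediately after a vowel → unchanged [d].
Rule 1 applies to /a/ (between /d/ and /ɡ/: in an unstressed syllable) → [ə].
Rule 2 applies to /ɡ/ (between /a/ and /e/: immediately after a vowel) → [ɣ].
/e/ (between /ɡ/ and /t/) is in the target of rule 1 but the environment (in an unstressed syllable) is not met → [e].
/t/ (between /e/ and /o/) is in the target of rule 3 but the environment (word-finally) is not met → [t].
/o/ meets the environment for rule 1 (in an unstressed syllable) → [ə].

[pəsəβdəˈɣetə]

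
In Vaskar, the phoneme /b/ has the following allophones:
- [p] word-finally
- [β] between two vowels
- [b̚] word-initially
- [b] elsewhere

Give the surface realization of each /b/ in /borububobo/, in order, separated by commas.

[b̚], [β], [β], [β]

Occurrence 1 (position 1): word-initially → [b̚].
Occurrence 2 (position 5): between two vowels → [β].
Occurrence 3 (position 7): between two vowels → [β].
Occurrence 4 (position 9): between two vowels → [β].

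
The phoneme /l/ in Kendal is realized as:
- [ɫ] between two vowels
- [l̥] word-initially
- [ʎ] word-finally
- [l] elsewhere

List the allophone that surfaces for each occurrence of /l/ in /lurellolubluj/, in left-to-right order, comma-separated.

[l̥], [l], [l], [ɫ], [l]

Occurrence 1 (position 1): word-initially → [l̥].
Occurrence 2 (position 5): no conditioning environment matches → elsewhere allophone [l].
Occurrence 3 (position 6): no conditioning environment matches → elsewhere allophone [l].
Occurrence 4 (position 8): between two vowels → [ɫ].
Occurrence 5 (position 11): no conditioning environment matches → elsewhere allophone [l].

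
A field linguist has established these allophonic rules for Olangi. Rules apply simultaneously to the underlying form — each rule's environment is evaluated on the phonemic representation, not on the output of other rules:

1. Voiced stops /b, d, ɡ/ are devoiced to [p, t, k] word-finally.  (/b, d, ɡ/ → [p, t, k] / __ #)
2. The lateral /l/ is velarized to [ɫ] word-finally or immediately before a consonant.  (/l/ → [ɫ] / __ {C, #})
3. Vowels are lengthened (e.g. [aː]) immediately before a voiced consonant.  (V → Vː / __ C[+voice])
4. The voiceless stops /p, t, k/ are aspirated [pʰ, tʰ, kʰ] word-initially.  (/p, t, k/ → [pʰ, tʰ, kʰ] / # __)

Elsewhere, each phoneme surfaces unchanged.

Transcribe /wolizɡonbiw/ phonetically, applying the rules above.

[woːliːzɡoːnbiːw]

/o/ meets the environment for rule 3 (before a voiced consonant) → [oː].
/l/ — between /o/ and /i/; rule 2 does not apply here → [l].
/i/ (between /l/ and /z/): before a voiced consonant, so rule 3 applies → [iː].
/ɡ/ (between /z/ and /o/) is in the target of rule 1 but the environment (word-finally) is not met → [ɡ].
/o/ — between /ɡ/ and /n/, before a voiced consonant — surfaces as [oː] (rule 3).
/b/ (between /n/ and /i/) fails the environment for rule 1, so it stays [b].
/i/ meets the environment for rule 3 (before a voiced consonant) → [iː].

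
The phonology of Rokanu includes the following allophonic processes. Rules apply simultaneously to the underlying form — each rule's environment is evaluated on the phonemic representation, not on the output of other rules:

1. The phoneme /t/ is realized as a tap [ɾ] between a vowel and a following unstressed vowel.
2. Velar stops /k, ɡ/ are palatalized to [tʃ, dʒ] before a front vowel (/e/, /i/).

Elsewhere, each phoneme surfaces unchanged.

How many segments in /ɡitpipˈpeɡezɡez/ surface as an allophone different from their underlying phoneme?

3

Segments that undergo a rule: /ɡ/ → [dʒ] (rule 2); /ɡ/ → [dʒ] (rule 2); /ɡ/ → [dʒ] (rule 2).
All other segments surface unchanged.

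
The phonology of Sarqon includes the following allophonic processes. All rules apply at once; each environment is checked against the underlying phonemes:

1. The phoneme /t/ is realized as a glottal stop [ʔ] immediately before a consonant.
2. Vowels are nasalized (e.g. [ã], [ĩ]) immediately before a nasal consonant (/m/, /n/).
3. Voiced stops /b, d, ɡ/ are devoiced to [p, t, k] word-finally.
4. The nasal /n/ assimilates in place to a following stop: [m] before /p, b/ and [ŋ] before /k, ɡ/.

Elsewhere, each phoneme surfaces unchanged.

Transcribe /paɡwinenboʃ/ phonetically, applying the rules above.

[paɡwĩnẽmboʃ]

/p/ stays [p].
/a/ (between /p/ and /ɡ/) is in the target of rule 2 but the environment (before a nasal consonant) is not met → [a].
/ɡ/ (between /a/ and /w/) is in the target of rule 3 but the environment (word-finally) is not met → [ɡ].
/w/ — not in any rule's target class → [w].
/i/ — between /w/ and /n/, before a nasal consonant — surfaces as [ĩ] (rule 2).
/n/ — between /i/ and /e/; rule 4 does not apply here → [n].
/e/ meets the environment for rule 2 (before a nasal consonant) → [ẽ].
/n/ (between /e/ and /b/): before a labial or velar stop, so rule 4 applies → [m].
/b/ (between /n/ and /o/): rule 3 targets it, but not word-finally → unchanged [b].
/o/ (between /b/ and /ʃ/) fails the environment for rule 2, so it stays [o].
/ʃ/ — not in any rule's target class → [ʃ].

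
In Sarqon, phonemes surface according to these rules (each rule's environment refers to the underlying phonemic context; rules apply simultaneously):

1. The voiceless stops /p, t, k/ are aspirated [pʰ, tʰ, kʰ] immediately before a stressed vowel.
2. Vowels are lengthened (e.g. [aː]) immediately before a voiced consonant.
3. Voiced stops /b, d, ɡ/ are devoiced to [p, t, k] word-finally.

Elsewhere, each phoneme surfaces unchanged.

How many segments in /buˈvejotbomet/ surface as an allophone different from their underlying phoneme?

Segments that undergo a rule: /u/ → [uː] (rule 2); /e/ → [eː] (rule 2); /o/ → [oː] (rule 2).
All other segments surface unchanged.

3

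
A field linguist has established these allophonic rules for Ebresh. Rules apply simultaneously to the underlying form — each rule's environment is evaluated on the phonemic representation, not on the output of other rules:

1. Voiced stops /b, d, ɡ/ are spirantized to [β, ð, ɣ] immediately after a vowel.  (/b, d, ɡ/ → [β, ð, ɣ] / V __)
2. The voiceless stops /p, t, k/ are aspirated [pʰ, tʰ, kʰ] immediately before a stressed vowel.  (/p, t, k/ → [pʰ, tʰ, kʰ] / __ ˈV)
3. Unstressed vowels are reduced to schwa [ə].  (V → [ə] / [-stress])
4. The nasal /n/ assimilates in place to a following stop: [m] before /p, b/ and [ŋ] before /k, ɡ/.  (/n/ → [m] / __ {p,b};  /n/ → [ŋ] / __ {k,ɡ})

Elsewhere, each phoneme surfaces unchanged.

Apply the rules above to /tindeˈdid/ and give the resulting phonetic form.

/t/ (word-initial): rule 2 targets it, but not immediately before a stressed vowel → unchanged [t].
Rule 3 applies to /i/ (between /t/ and /n/: in an unstressed syllable) → [ə].
/n/ (between /i/ and /d/): rule 4 targets it, but not before a labial or velar stop → unchanged [n].
/d/ (between /n/ and /e/) is in the target of rule 1 but the environment (immediately after a vowel) is not met → [d].
/e/ meets the environment for rule 3 (in an unstressed syllable) → [ə].
/d/ — between /e/ and /i/, immediately after a vowel — surfaces as [ð] (rule 1).
/i/ (between /d/ and /d/): rule 3 targets it, but not in an unstressed syllable → unchanged [i].
/d/ (word-final) occurs immediately after a vowel → [ð] by rule 1.

[təndəˈðið]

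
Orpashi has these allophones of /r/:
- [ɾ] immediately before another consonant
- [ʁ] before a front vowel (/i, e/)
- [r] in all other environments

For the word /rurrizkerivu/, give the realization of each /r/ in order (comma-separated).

Occurrence 1 (position 1): no conditioning environment matches → elsewhere allophone [r].
Occurrence 2 (position 3): immediately before another consonant → [ɾ].
Occurrence 3 (position 4): before a front vowel (/i, e/) → [ʁ].
Occurrence 4 (position 9): before a front vowel (/i, e/) → [ʁ].

[r], [ɾ], [ʁ], [ʁ]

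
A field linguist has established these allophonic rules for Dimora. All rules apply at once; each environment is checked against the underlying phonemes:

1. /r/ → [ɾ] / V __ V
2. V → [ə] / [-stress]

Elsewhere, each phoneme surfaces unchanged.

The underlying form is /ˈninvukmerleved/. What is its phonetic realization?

/n/ — not in any rule's target class → [n].
/i/ (between /n/ and /n/) is in the target of rule 2 but the environment (in an unstressed syllable) is not met → [i].
/n/ (between /i/ and /v/) is unaffected → [n].
/v/ — not in any rule's target class → [v].
Rule 2 applies to /u/ (between /v/ and /k/: in an unstressed syllable) → [ə].
/k/ — not in any rule's target class → [k].
/m/ — not in any rule's target class → [m].
/e/ meets the environment for rule 2 (in an unstressed syllable) → [ə].
/r/ (between /e/ and /l/): rule 1 targets it, but not between two vowels → unchanged [r].
/l/ stays [l].
/e/ (between /l/ and /v/): in an unstressed syllable, so rule 2 applies → [ə].
/v/ (between /e/ and /e/): no rule targets it → [v].
/e/ (between /v/ and /d/) occurs in an unstressed syllable → [ə] by rule 2.
/d/ stays [d].

[ˈninvəkmərləvəd]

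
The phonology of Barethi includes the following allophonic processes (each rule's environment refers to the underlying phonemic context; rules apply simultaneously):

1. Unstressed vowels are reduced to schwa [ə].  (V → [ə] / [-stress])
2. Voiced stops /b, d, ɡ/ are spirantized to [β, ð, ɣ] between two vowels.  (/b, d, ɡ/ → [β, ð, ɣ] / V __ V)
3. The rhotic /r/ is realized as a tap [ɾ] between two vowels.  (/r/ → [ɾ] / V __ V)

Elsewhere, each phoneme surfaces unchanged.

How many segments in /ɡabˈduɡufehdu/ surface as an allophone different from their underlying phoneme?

Segments that undergo a rule: /a/ → [ə] (rule 1); /ɡ/ → [ɣ] (rule 2); /u/ → [ə] (rule 1); /e/ → [ə] (rule 1); /u/ → [ə] (rule 1).
All other segments surface unchanged.

5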